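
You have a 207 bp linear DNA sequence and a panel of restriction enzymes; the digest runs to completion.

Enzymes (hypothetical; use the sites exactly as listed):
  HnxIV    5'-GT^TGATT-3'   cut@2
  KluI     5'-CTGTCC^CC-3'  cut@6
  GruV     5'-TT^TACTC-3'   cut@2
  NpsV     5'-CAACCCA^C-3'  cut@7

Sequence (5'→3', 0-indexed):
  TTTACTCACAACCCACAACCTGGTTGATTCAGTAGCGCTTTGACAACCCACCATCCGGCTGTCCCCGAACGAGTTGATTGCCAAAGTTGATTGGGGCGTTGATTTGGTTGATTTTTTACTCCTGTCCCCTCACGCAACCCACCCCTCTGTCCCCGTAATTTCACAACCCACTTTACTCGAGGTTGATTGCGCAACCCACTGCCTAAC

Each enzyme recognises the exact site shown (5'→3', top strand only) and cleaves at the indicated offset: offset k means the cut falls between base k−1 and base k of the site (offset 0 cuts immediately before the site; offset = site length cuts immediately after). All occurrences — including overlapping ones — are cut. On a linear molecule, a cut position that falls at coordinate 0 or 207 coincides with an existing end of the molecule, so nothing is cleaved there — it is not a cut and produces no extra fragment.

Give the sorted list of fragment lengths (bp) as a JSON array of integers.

[2,3,8,9,9,9,10,10,11,11,12,13,13,14,14,15,18,26]

Scan for sites:
  HnxIV (GTTGATT, off=2): starts [22, 72, 85, 97, 106, 181] → cuts [24, 74, 87, 99, 108, 183]
  KluI (CTGTCCCC, off=6): starts [58, 121, 146] → cuts [64, 127, 152]
  GruV (TTTACTC, off=2): starts [0, 114, 171] → cuts [2, 116, 173]
  NpsV (CAACCCAC, off=7): starts [8, 43, 134, 163, 191] → cuts [15, 50, 141, 170, 198]

Pooled cuts: [2, 15, 24, 50, 64, 74, 87, 99, 108, 116, 127, 141, 152, 170, 173, 183, 198]

Fragments:
  [0,2): 2 bp
  [2,15): 13 bp
  [15,24): 9 bp
  [24,50): 26 bp
  [50,64): 14 bp
  [64,74): 10 bp
  [74,87): 13 bp
  [87,99): 12 bp
  [99,108): 9 bp
  [108,116): 8 bp
  [116,127): 11 bp
  [127,141): 14 bp
  [141,152): 11 bp
  [152,170): 18 bp
  [170,173): 3 bp
  [173,183): 10 bp
  [183,198): 15 bp
  [198,207): 9 bp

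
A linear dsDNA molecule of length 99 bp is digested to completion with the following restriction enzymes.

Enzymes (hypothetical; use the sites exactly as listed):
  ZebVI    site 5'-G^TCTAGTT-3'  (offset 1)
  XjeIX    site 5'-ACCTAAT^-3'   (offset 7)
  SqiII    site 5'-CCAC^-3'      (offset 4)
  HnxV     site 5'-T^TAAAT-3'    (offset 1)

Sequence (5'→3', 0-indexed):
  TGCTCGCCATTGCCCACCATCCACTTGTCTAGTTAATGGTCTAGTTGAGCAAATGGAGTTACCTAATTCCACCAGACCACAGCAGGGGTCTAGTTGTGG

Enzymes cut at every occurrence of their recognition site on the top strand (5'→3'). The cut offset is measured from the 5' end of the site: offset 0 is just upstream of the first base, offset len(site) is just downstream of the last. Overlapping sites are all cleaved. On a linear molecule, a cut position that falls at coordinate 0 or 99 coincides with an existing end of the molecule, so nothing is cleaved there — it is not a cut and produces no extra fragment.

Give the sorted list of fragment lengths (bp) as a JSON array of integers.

Scan for sites:
  ZebVI (GTCTAGTT, off=1): starts [26, 38, 87] → cuts [27, 39, 88]
  XjeIX (ACCTAAT, off=7): starts [60] → cuts [67]
  SqiII (CCAC, off=4): starts [13, 20, 68, 76] → cuts [17, 24, 72, 80]
  HnxV (TTAAAT, off=1): no sites

Pooled cuts: [17, 24, 27, 39, 67, 72, 80, 88]

Fragment lengths:
  [0,17): 17 bp
  [17,24): 7 bp
  [24,27): 3 bp
  [27,39): 12 bp
  [39,67): 28 bp
  [67,72): 5 bp
  [72,80): 8 bp
  [80,88): 8 bp
  [88,99): 11 bp

[3,5,7,8,8,11,12,17,28]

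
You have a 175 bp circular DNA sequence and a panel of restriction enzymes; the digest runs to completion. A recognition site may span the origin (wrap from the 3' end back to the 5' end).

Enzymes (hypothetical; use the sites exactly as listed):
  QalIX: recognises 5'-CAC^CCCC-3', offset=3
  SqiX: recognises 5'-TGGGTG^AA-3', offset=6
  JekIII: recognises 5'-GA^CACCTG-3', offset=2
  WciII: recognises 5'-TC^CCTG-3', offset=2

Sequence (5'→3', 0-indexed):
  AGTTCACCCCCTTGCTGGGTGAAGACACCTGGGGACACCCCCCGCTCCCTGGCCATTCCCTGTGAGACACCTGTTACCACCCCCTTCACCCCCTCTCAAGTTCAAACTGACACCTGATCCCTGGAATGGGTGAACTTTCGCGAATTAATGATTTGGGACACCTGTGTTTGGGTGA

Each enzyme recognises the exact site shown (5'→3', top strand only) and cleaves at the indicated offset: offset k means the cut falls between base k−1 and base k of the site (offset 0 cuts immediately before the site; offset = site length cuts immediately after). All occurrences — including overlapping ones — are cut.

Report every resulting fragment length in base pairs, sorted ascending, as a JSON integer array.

[4,8,9,9,9,9,11,13,13,13,14,16,21,26]

Scan for sites:
  QalIX (CACCCCC, off=3): starts [4, 35, 77, 86] → cuts [7, 38, 80, 89]
  SqiX (TGGGTGAA, off=6): starts [15, 126, 168] → cuts [21, 132, 174]
  JekIII (GACACCTG, off=2): starts [23, 65, 108, 156] → cuts [25, 67, 110, 158]
  WciII (TCCCTG, off=2): starts [45, 56, 117] → cuts [47, 58, 119]

Pooled cuts: [7, 21, 25, 38, 47, 58, 67, 80, 89, 110, 119, 132, 158, 174]

Fragments:
  7→21: 14 bp
  21→25: 4 bp
  25→38: 13 bp
  38→47: 9 bp
  47→58: 11 bp
  58→67: 9 bp
  67→80: 13 bp
  80→89: 9 bp
  89→110: 21 bp
  110→119: 9 bp
  119→132: 13 bp
  132→158: 26 bp
  158→174: 16 bp
  174→7 (wrap): 175-174+7 = 8 bp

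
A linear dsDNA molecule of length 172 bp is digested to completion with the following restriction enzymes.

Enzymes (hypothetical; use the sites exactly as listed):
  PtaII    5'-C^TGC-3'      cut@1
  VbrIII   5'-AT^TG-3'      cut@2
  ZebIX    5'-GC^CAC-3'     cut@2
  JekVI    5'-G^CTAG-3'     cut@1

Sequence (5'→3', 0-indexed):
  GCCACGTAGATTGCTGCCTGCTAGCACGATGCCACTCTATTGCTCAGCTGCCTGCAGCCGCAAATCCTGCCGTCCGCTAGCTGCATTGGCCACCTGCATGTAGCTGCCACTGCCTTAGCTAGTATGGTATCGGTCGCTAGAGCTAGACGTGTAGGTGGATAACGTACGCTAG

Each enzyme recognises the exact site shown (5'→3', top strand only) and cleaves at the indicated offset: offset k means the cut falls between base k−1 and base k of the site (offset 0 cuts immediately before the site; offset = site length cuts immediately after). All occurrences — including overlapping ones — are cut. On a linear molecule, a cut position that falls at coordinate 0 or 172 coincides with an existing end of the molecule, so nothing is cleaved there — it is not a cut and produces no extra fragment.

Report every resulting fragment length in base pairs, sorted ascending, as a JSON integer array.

[2,2,3,3,3,4,4,4,4,4,5,5,6,8,8,8,9,9,10,12,15,18,26]

Site scan:
  PtaII (CTGC, off=1): starts [13, 17, 47, 51, 66, 80, 93, 103, 109] → cuts [14, 18, 48, 52, 67, 81, 94, 104, 110]
  VbrIII (ATTG, off=2): starts [9, 38, 84] → cuts [11, 40, 86]
  ZebIX (GCCAC, off=2): starts [0, 30, 88, 105] → cuts [2, 32, 90, 107]
  JekVI (GCTAG, off=1): starts [19, 75, 117, 135, 141, 167] → cuts [20, 76, 118, 136, 142, 168]

Pooled cuts: [2, 11, 14, 18, 20, 32, 40, 48, 52, 67, 76, 81, 86, 90, 94, 104, 107, 110, 118, 136, 142, 168]

Fragments:
  [0,2): 2 bp
  [2,11): 9 bp
  [11,14): 3 bp
  [14,18): 4 bp
  [18,20): 2 bp
  [20,32): 12 bp
  [32,40): 8 bp
  [40,48): 8 bp
  [48,52): 4 bp
  [52,67): 15 bp
  [67,76): 9 bp
  [76,81): 5 bp
  [81,86): 5 bp
  [86,90): 4 bp
  [90,94): 4 bp
  [94,104): 10 bp
  [104,107): 3 bp
  [107,110): 3 bp
  [110,118): 8 bp
  [118,136): 18 bp
  [136,142): 6 bp
  [142,168): 26 bp
  [168,172): 4 bp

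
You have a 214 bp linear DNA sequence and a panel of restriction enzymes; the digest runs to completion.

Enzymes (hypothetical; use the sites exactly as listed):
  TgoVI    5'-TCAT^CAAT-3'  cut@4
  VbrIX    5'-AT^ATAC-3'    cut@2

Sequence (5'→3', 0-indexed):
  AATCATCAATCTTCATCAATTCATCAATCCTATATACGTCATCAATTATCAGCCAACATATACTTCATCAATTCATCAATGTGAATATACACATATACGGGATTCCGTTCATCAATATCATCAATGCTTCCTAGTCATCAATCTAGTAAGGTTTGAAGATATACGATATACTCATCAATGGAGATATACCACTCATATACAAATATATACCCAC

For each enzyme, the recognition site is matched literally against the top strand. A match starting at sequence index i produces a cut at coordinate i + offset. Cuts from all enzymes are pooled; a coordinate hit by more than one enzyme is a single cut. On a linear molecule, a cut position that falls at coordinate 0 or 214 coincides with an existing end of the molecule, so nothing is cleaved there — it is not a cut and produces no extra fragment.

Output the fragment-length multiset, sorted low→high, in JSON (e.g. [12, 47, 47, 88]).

[6,7,8,8,8,8,8,9,9,9,9,10,10,10,10,11,17,17,18,22]

Scan for sites:
  TgoVI TCATCAAT/4: at [2, 12, 20, 38, 64, 72, 108, 117, 134, 171] ⇒ [6, 16, 24, 42, 68, 76, 112, 121, 138, 175]
  VbrIX ATATAC/2: at [31, 57, 84, 92, 158, 165, 183, 194, 204] ⇒ [33, 59, 86, 94, 160, 167, 185, 196, 206]

All cut coordinates (distinct, sorted): [6, 16, 24, 33, 42, 59, 68, 76, 86, 94, 112, 121, 138, 160, 167, 175, 185, 196, 206]

Fragment lengths:
  [0,6): 6 bp
  [6,16): 10 bp
  [16,24): 8 bp
  [24,33): 9 bp
  [33,42): 9 bp
  [42,59): 17 bp
  [59,68): 9 bp
  [68,76): 8 bp
  [76,86): 10 bp
  [86,94): 8 bp
  [94,112): 18 bp
  [112,121): 9 bp
  [121,138): 17 bp
  [138,160): 22 bp
  [160,167): 7 bp
  [167,175): 8 bp
  [175,185): 10 bp
  [185,196): 11 bp
  [196,206): 10 bp
  [206,214): 8 bp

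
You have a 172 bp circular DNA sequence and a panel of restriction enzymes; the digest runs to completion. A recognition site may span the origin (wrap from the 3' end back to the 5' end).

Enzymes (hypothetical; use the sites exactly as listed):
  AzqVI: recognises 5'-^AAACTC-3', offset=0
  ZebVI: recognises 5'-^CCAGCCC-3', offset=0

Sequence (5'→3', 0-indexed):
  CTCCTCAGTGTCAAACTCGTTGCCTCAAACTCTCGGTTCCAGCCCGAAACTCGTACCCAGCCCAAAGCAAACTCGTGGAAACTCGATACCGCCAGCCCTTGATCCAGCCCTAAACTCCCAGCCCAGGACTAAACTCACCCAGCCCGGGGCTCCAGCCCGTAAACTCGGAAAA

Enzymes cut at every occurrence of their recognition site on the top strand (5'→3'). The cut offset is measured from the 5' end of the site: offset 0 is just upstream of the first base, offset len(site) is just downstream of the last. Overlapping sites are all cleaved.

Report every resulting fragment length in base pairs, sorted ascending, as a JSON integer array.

[6,8,8,8,9,9,10,10,12,12,12,13,13,13,14,15]

Site scan:
  AzqVI (AAACTC, off=0): starts [12, 26, 46, 68, 78, 111, 130, 160, 169] → cuts [12, 26, 46, 68, 78, 111, 130, 160, 169]
  ZebVI (CCAGCCC, off=0): starts [38, 56, 91, 103, 117, 138, 151] → cuts [38, 56, 91, 103, 117, 138, 151]

Pooled cuts: [12, 26, 38, 46, 56, 68, 78, 91, 103, 111, 117, 130, 138, 151, 160, 169]

Fragments:
  12→26: 14 bp
  26→38: 12 bp
  38→46: 8 bp
  46→56: 10 bp
  56→68: 12 bp
  68→78: 10 bp
  78→91: 13 bp
  91→103: 12 bp
  103→111: 8 bp
  111→117: 6 bp
  117→130: 13 bp
  130→138: 8 bp
  138→151: 13 bp
  151→160: 9 bp
  160→169: 9 bp
  169→12 (wrap): 172-169+12 = 15 bp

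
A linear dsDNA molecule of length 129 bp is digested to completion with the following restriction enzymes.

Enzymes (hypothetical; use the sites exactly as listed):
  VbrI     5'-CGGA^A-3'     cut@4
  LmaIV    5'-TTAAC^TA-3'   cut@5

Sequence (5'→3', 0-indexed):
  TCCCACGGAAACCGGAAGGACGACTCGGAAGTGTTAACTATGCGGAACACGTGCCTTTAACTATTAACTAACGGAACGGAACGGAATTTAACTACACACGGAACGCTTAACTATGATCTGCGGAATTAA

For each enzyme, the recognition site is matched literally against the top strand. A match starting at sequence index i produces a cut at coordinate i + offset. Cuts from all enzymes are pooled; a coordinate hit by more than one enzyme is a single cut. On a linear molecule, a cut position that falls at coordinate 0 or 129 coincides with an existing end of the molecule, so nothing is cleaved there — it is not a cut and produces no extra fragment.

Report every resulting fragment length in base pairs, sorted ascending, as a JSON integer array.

Scan for sites:
  VbrI (CGGAA, off=4): starts [5, 12, 25, 42, 71, 76, 81, 98, 120] → cuts [9, 16, 29, 46, 75, 80, 85, 102, 124]
  LmaIV (TTAACTA, off=5): starts [33, 56, 63, 87, 106] → cuts [38, 61, 68, 92, 111]

Pooled cuts: [9, 16, 29, 38, 46, 61, 68, 75, 80, 85, 92, 102, 111, 124]

Fragment lengths:
  [0,9): 9 bp
  [9,16): 7 bp
  [16,29): 13 bp
  [29,38): 9 bp
  [38,46): 8 bp
  [46,61): 15 bp
  [61,68): 7 bp
  [68,75): 7 bp
  [75,80): 5 bp
  [80,85): 5 bp
  [85,92): 7 bp
  [92,102): 10 bp
  [102,111): 9 bp
  [111,124): 13 bp
  [124,129): 5 bp

[5,5,5,7,7,7,7,8,9,9,9,10,13,13,15]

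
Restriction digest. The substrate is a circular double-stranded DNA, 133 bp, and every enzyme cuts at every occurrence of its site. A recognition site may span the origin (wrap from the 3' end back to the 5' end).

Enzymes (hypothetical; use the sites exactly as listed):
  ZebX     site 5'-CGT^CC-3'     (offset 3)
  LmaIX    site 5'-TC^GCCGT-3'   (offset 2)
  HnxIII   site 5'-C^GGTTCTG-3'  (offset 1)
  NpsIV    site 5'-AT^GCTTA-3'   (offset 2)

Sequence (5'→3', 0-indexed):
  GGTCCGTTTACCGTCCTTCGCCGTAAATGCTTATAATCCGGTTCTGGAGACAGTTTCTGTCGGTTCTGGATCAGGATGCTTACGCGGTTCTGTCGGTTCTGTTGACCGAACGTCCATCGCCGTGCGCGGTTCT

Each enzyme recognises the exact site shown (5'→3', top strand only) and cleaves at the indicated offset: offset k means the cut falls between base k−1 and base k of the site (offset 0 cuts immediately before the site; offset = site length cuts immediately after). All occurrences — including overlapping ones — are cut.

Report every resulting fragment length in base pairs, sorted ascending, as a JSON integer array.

[5,5,8,9,9,9,11,16,19,20,22]

Site scan:
  ZebX (CGTCC, off=3): starts [11, 110] → cuts [14, 113]
  LmaIX (TCGCCGT, off=2): starts [17, 116] → cuts [19, 118]
  HnxIII (CGGTTCTG, off=1): starts [38, 60, 84, 93, 126] → cuts [39, 61, 85, 94, 127]
  NpsIV (ATGCTTA, off=2): starts [26, 75] → cuts [28, 77]

Pooled cuts: [14, 19, 28, 39, 61, 77, 85, 94, 113, 118, 127]

Fragments:
  14→19: 5 bp
  19→28: 9 bp
  28→39: 11 bp
  39→61: 22 bp
  61→77: 16 bp
  77→85: 8 bp
  85→94: 9 bp
  94→113: 19 bp
  113→118: 5 bp
  118→127: 9 bp
  127→14 (wrap): 133-127+14 = 20 bp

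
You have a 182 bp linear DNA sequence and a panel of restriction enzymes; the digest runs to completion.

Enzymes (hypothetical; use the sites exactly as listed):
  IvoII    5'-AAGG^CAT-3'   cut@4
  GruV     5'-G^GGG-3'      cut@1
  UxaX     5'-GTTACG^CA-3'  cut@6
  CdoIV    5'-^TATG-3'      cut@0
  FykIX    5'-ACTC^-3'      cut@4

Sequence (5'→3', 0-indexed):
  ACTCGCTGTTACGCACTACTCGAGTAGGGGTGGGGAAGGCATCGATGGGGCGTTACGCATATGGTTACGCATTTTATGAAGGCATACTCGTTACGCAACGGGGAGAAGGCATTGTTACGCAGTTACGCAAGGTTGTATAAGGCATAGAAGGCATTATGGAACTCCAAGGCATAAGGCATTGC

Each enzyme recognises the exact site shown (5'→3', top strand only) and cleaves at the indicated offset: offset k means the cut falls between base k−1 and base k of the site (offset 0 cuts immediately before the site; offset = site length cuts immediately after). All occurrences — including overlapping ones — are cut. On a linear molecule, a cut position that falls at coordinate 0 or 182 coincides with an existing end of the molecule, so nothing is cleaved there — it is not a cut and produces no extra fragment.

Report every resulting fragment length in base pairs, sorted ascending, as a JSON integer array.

Scan for sites:
  IvoII AAGGCAT/4: at [35, 78, 105, 138, 147, 165, 172] ⇒ [39, 82, 109, 142, 151, 169, 176]
  GruV GGGG/1: at [26, 31, 46, 99] ⇒ [27, 32, 47, 100]
  UxaX GTTACGCA/6: at [7, 51, 63, 89, 113, 121] ⇒ [13, 57, 69, 95, 119, 127]
  CdoIV TATG/0: at [59, 74, 154] ⇒ [59, 74, 154]
  FykIX ACTC/4: at [0, 17, 85, 160] ⇒ [4, 21, 89, 164]

All cut coordinates (distinct, sorted): [4, 13, 21, 27, 32, 39, 47, 57, 59, 69, 74, 82, 89, 95, 100, 109, 119, 127, 142, 151, 154, 164, 169, 176]

Fragments:
  [0,4): 4 bp
  [4,13): 9 bp
  [13,21): 8 bp
  [21,27): 6 bp
  [27,32): 5 bp
  [32,39): 7 bp
  [39,47): 8 bp
  [47,57): 10 bp
  [57,59): 2 bp
  [59,69): 10 bp
  [69,74): 5 bp
  [74,82): 8 bp
  [82,89): 7 bp
  [89,95): 6 bp
  [95,100): 5 bp
  [100,109): 9 bp
  [109,119): 10 bp
  [119,127): 8 bp
  [127,142): 15 bp
  [142,151): 9 bp
  [151,154): 3 bp
  [154,164): 10 bp
  [164,169): 5 bp
  [169,176): 7 bp
  [176,182): 6 bp

[2,3,4,5,5,5,5,6,6,6,7,7,7,8,8,8,8,9,9,9,10,10,10,10,15]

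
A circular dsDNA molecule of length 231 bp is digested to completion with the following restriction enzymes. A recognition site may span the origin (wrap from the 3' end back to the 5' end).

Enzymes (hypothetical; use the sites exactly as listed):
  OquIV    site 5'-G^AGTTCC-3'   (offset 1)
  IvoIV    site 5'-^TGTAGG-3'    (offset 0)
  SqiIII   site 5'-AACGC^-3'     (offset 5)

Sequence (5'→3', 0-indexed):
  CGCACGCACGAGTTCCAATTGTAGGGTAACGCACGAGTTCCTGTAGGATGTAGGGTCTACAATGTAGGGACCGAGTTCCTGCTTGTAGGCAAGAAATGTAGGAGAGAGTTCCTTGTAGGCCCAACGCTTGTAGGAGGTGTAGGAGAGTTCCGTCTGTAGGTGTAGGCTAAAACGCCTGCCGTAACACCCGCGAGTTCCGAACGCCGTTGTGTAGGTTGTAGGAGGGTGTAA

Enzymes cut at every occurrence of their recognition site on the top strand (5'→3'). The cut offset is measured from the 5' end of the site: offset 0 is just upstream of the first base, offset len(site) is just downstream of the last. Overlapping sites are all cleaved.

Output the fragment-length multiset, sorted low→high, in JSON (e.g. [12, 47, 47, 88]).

[1,3,5,6,6,7,7,7,7,8,9,9,9,10,10,11,12,13,13,14,14,15,17,18]

Scan for sites:
  OquIV GAGTTCC/1: at [9, 34, 72, 105, 144, 191] ⇒ [10, 35, 73, 106, 145, 192]
  IvoIV TGTAGG/0: at [19, 41, 48, 62, 83, 96, 113, 128, 137, 154, 160, 209, 216] ⇒ [19, 41, 48, 62, 83, 96, 113, 128, 137, 154, 160, 209, 216]
  SqiIII AACGC/5: at [27, 122, 170, 199, 229] ⇒ [3, 32, 127, 175, 204]

All cut coordinates (distinct, sorted): [3, 10, 19, 32, 35, 41, 48, 62, 73, 83, 96, 106, 113, 127, 128, 137, 145, 154, 160, 175, 192, 204, 209, 216]

Fragment lengths:
  3→10: 7 bp
  10→19: 9 bp
  19→32: 13 bp
  32→35: 3 bp
  35→41: 6 bp
  41→48: 7 bp
  48→62: 14 bp
  62→73: 11 bp
  73→83: 10 bp
  83→96: 13 bp
  96→106: 10 bp
  106→113: 7 bp
  113→127: 14 bp
  127→128: 1 bp
  128→137: 9 bp
  137→145: 8 bp
  145→154: 9 bp
  154→160: 6 bp
  160→175: 15 bp
  175→192: 17 bp
  192→204: 12 bp
  204→209: 5 bp
  209→216: 7 bp
  216→3 (wrap): 231-216+3 = 18 bp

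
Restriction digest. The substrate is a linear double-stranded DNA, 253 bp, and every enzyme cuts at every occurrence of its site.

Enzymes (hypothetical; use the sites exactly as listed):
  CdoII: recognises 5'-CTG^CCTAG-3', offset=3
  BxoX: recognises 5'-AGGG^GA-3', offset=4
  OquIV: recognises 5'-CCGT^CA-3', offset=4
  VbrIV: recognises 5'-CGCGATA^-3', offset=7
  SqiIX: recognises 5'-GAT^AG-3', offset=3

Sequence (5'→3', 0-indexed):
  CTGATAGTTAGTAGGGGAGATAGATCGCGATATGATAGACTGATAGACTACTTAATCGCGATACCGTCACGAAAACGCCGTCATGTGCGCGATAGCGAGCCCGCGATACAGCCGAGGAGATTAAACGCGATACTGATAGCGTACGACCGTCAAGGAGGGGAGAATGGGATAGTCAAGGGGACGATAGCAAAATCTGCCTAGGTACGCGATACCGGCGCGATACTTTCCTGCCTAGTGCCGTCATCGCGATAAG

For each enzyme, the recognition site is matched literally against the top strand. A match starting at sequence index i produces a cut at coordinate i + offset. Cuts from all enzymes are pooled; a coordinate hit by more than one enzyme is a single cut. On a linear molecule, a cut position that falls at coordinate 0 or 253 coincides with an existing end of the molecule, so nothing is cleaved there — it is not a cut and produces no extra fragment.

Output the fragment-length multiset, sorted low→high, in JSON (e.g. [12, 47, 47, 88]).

Scan for sites:
  CdoII (CTGCCTAG, off=3): starts [193, 227] → cuts [196, 230]
  BxoX (AGGGGA, off=4): starts [12, 155, 175] → cuts [16, 159, 179]
  OquIV (CCGTCA, off=4): starts [63, 77, 146, 237] → cuts [67, 81, 150, 241]
  VbrIV (CGCGATA, off=7): starts [25, 56, 87, 101, 125, 204, 215, 244] → cuts [32, 63, 94, 108, 132, 211, 222, 251]
  SqiIX (GATAG, off=3): starts [2, 18, 33, 41, 90, 134, 167, 182] → cuts [5, 21, 36, 44, 93, 137, 170, 185]

All cut coordinates (distinct, sorted): [5, 16, 21, 32, 36, 44, 63, 67, 81, 93, 94, 108, 132, 137, 150, 159, 170, 179, 185, 196, 211, 222, 230, 241, 251]

Fragment lengths:
  [0,5): 5 bp
  [5,16): 11 bp
  [16,21): 5 bp
  [21,32): 11 bp
  [32,36): 4 bp
  [36,44): 8 bp
  [44,63): 19 bp
  [63,67): 4 bp
  [67,81): 14 bp
  [81,93): 12 bp
  [93,94): 1 bp
  [94,108): 14 bp
  [108,132): 24 bp
  [132,137): 5 bp
  [137,150): 13 bp
  [150,159): 9 bp
  [159,170): 11 bp
  [170,179): 9 bp
  [179,185): 6 bp
  [185,196): 11 bp
  [196,211): 15 bp
  [211,222): 11 bp
  [222,230): 8 bp
  [230,241): 11 bp
  [241,251): 10 bp
  [251,253): 2 bp

[1,2,4,4,5,5,5,6,8,8,9,9,10,11,11,11,11,11,11,12,13,14,14,15,19,24]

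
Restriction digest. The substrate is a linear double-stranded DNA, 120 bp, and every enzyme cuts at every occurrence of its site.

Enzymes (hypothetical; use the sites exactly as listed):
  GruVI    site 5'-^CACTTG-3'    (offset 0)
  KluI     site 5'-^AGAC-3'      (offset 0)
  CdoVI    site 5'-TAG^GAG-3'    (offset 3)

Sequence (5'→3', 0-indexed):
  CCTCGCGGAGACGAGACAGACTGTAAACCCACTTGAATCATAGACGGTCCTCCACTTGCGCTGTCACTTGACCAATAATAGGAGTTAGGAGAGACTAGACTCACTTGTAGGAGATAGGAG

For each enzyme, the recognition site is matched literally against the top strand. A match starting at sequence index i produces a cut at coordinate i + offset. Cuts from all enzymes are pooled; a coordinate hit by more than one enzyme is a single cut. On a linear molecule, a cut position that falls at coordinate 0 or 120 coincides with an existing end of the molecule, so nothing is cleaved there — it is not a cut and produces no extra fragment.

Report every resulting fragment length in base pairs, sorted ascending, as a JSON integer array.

Scan for sites:
  GruVI (CACTTG, off=0): starts [29, 52, 64, 101] → cuts [29, 52, 64, 101]
  KluI (AGAC, off=0): starts [8, 13, 17, 41, 91, 96] → cuts [8, 13, 17, 41, 91, 96]
  CdoVI (TAGGAG, off=3): starts [78, 85, 107, 114] → cuts [81, 88, 110, 117]

Pooled cuts: [8, 13, 17, 29, 41, 52, 64, 81, 88, 91, 96, 101, 110, 117]

Fragment lengths:
  [0,8): 8 bp
  [8,13): 5 bp
  [13,17): 4 bp
  [17,29): 12 bp
  [29,41): 12 bp
  [41,52): 11 bp
  [52,64): 12 bp
  [64,81): 17 bp
  [81,88): 7 bp
  [88,91): 3 bp
  [91,96): 5 bp
  [96,101): 5 bp
  [101,110): 9 bp
  [110,117): 7 bp
  [117,120): 3 bp

[3,3,4,5,5,5,7,7,8,9,11,12,12,12,17]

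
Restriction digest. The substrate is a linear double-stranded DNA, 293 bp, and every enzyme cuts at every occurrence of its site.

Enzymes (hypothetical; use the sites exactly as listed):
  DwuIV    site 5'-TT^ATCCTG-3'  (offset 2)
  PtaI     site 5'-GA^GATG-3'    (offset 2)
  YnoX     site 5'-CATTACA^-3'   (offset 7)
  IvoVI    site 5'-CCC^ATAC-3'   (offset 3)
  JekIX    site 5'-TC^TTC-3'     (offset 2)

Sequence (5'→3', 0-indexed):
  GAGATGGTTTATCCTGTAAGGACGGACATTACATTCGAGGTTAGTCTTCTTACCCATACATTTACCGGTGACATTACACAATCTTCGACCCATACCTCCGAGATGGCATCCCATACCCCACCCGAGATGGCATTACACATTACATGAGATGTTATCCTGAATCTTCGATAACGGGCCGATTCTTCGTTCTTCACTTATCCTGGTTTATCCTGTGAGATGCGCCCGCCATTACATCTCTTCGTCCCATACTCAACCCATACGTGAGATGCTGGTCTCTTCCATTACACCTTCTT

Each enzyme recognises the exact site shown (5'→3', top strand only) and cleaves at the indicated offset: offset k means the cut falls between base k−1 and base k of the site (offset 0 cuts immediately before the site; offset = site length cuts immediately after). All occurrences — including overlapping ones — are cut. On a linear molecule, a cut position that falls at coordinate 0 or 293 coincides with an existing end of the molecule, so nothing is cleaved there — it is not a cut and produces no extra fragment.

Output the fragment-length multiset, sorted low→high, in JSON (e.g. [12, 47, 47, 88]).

Site scan:
  DwuIV TTATCCTG/2: at [8, 151, 194, 204] ⇒ [10, 153, 196, 206]
  PtaI GAGATG/2: at [0, 99, 123, 145, 213, 262] ⇒ [2, 101, 125, 147, 215, 264]
  YnoX CATTACA/7: at [26, 71, 130, 137, 226, 279] ⇒ [33, 78, 137, 144, 233, 286]
  IvoVI CCCATAC/3: at [52, 88, 109, 242, 253] ⇒ [55, 91, 112, 245, 256]
  JekIX TCTTC/2: at [44, 81, 161, 180, 187, 235, 274] ⇒ [46, 83, 163, 182, 189, 237, 276]

Pooled cuts: [2, 10, 33, 46, 55, 78, 83, 91, 101, 112, 125, 137, 144, 147, 153, 163, 182, 189, 196, 206, 215, 233, 237, 245, 256, 264, 276, 286]

Fragment lengths:
  [0,2): 2 bp
  [2,10): 8 bp
  [10,33): 23 bp
  [33,46): 13 bp
  [46,55): 9 bp
  [55,78): 23 bp
  [78,83): 5 bp
  [83,91): 8 bp
  [91,101): 10 bp
  [101,112): 11 bp
  [112,125): 13 bp
  [125,137): 12 bp
  [137,144): 7 bp
  [144,147): 3 bp
  [147,153): 6 bp
  [153,163): 10 bp
  [163,182): 19 bp
  [182,189): 7 bp
  [189,196): 7 bp
  [196,206): 10 bp
  [206,215): 9 bp
  [215,233): 18 bp
  [233,237): 4 bp
  [237,245): 8 bp
  [245,256): 11 bp
  [256,264): 8 bp
  [264,276): 12 bp
  [276,286): 10 bp
  [286,293): 7 bp

[2,3,4,5,6,7,7,7,7,8,8,8,8,9,9,10,10,10,10,11,11,12,12,13,13,18,19,23,23]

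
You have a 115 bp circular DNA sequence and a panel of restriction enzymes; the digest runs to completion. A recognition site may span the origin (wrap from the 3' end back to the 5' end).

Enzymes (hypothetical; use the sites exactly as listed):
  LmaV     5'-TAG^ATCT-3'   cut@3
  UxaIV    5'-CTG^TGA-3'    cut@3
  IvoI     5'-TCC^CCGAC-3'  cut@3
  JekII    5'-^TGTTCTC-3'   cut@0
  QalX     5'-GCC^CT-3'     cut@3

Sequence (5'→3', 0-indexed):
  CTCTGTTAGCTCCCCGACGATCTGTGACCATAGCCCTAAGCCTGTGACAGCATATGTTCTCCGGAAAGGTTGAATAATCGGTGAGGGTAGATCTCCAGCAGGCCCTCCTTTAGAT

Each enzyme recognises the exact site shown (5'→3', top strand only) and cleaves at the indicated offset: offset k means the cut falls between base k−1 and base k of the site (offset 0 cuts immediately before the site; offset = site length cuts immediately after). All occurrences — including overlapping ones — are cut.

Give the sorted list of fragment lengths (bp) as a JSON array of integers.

Scan for sites:
  LmaV TAGATCT/3: at [87, 110] ⇒ [90, 113]
  UxaIV CTGTGA/3: at [21, 41] ⇒ [24, 44]
  IvoI TCCCCGAC/3: at [10] ⇒ [13]
  JekII TGTTCTC/0: at [54] ⇒ [54]
  QalX GCCCT/3: at [32, 101] ⇒ [35, 104]

All cut coordinates (distinct, sorted): [13, 24, 35, 44, 54, 90, 104, 113]

Fragment lengths:
  13→24: 11 bp
  24→35: 11 bp
  35→44: 9 bp
  44→54: 10 bp
  54→90: 36 bp
  90→104: 14 bp
  104→113: 9 bp
  113→13 (wrap): 115-113+13 = 15 bp

[9,9,10,11,11,14,15,36]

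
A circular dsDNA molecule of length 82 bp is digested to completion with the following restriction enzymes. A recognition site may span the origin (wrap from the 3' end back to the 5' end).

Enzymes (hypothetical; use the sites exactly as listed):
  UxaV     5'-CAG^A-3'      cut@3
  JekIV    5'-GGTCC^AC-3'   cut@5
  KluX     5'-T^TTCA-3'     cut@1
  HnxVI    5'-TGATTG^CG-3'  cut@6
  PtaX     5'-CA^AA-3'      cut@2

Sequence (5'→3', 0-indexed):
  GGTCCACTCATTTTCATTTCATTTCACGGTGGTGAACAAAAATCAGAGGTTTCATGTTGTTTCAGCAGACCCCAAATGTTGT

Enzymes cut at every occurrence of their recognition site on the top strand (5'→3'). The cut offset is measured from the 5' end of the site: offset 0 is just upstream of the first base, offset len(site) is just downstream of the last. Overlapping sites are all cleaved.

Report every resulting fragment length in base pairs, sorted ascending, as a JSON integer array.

Site scan:
  UxaV (CAGA, off=3): starts [43, 65] → cuts [46, 68]
  JekIV (GGTCCAC, off=5): starts [0] → cuts [5]
  KluX (TTTCA, off=1): starts [11, 16, 21, 49, 59] → cuts [12, 17, 22, 50, 60]
  HnxVI (TGATTGCG, off=6): no sites
  PtaX (CAAA, off=2): starts [36, 72] → cuts [38, 74]

Pooled cuts: [5, 12, 17, 22, 38, 46, 50, 60, 68, 74]

Fragments:
  5→12: 7 bp
  12→17: 5 bp
  17→22: 5 bp
  22→38: 16 bp
  38→46: 8 bp
  46→50: 4 bp
  50→60: 10 bp
  60→68: 8 bp
  68→74: 6 bp
  74→5 (wrap): 82-74+5 = 13 bp

[4,5,5,6,7,8,8,10,13,16]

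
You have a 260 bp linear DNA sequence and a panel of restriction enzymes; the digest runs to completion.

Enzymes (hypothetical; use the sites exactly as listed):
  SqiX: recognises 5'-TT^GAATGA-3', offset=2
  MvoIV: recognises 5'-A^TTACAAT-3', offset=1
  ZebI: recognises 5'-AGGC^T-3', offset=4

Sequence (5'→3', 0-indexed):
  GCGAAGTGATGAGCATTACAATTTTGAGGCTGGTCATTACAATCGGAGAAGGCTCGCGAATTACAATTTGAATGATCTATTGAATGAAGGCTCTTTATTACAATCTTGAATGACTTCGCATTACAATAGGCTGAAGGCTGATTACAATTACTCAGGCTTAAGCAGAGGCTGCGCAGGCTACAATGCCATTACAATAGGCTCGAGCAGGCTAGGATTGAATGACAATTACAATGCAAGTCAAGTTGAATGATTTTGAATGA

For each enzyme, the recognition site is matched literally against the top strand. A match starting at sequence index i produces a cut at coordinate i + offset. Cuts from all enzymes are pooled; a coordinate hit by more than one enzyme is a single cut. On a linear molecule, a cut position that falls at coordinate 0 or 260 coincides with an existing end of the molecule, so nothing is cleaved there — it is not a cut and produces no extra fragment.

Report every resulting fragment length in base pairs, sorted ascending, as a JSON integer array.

[3,6,6,6,7,7,7,9,9,9,10,10,10,10,10,11,11,12,12,13,15,15,16,17,19]

Site scan:
  SqiX (TTGAATGA, off=2): starts [67, 79, 105, 214, 242, 252] → cuts [69, 81, 107, 216, 244, 254]
  MvoIV (ATTACAAT, off=1): starts [14, 35, 59, 96, 119, 140, 187, 224] → cuts [15, 36, 60, 97, 120, 141, 188, 225]
  ZebI (AGGCT, off=4): starts [26, 49, 87, 127, 134, 153, 165, 174, 195, 205] → cuts [30, 53, 91, 131, 138, 157, 169, 178, 199, 209]

Pooled cuts: [15, 30, 36, 53, 60, 69, 81, 91, 97, 107, 120, 131, 138, 141, 157, 169, 178, 188, 199, 209, 216, 225, 244, 254]

Fragments:
  [0,15): 15 bp
  [15,30): 15 bp
  [30,36): 6 bp
  [36,53): 17 bp
  [53,60): 7 bp
  [60,69): 9 bp
  [69,81): 12 bp
  [81,91): 10 bp
  [91,97): 6 bp
  [97,107): 10 bp
  [107,120): 13 bp
  [120,131): 11 bp
  [131,138): 7 bp
  [138,141): 3 bp
  [141,157): 16 bp
  [157,169): 12 bp
  [169,178): 9 bp
  [178,188): 10 bp
  [188,199): 11 bp
  [199,209): 10 bp
  [209,216): 7 bp
  [216,225): 9 bp
  [225,244): 19 bp
  [244,254): 10 bp
  [254,260): 6 bp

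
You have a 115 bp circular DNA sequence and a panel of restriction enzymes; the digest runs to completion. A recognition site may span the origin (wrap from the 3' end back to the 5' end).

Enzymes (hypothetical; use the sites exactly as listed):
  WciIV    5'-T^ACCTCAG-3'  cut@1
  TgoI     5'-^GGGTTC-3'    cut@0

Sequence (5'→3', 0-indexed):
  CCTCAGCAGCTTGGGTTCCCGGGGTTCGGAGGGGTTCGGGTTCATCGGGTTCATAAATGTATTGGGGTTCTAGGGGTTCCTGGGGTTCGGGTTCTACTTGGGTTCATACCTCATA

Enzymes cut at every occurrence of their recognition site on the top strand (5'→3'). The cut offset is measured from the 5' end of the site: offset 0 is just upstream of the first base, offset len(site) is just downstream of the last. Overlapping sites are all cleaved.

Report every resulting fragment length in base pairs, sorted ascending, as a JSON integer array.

Scan for sites:
  WciIV TACCTCAG/1: at [113] ⇒ [114]
  TgoI GGGTTC/0: at [12, 21, 31, 37, 46, 64, 73, 82, 88, 99] ⇒ [12, 21, 31, 37, 46, 64, 73, 82, 88, 99]

All cut coordinates (distinct, sorted): [12, 21, 31, 37, 46, 64, 73, 82, 88, 99, 114]

Fragments:
  12→21: 9 bp
  21→31: 10 bp
  31→37: 6 bp
  37→46: 9 bp
  46→64: 18 bp
  64→73: 9 bp
  73→82: 9 bp
  82→88: 6 bp
  88→99: 11 bp
  99→114: 15 bp
  114→12 (wrap): 115-114+12 = 13 bp

[6,6,9,9,9,9,10,11,13,15,18]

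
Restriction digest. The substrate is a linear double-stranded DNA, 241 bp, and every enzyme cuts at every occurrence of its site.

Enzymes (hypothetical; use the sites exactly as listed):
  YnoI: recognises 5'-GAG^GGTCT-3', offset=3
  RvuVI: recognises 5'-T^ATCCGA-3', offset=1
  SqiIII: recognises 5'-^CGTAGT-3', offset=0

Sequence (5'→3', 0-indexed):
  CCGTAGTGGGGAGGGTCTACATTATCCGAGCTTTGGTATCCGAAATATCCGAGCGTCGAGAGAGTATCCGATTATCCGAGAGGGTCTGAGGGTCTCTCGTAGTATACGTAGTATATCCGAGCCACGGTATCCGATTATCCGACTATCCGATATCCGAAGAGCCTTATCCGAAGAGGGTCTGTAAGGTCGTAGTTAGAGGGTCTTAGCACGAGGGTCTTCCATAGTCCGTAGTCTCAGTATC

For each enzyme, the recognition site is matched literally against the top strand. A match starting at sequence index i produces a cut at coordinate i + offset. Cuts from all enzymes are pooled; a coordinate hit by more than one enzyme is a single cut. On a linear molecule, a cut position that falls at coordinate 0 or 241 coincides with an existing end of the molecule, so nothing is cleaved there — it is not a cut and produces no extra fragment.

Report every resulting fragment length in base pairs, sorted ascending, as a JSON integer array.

Scan for sites:
  YnoI (GAGGGTCT, off=3): starts [10, 79, 87, 172, 195, 209] → cuts [13, 82, 90, 175, 198, 212]
  RvuVI (TATCCGA, off=1): starts [22, 36, 45, 64, 72, 113, 127, 135, 143, 150, 164] → cuts [23, 37, 46, 65, 73, 114, 128, 136, 144, 151, 165]
  SqiIII (CGTAGT, off=0): starts [1, 97, 106, 187, 226] → cuts [1, 97, 106, 187, 226]

All cut coordinates (distinct, sorted): [1, 13, 23, 37, 46, 65, 73, 82, 90, 97, 106, 114, 128, 136, 144, 151, 165, 175, 187, 198, 212, 226]

Fragment lengths:
  [0,1): 1 bp
  [1,13): 12 bp
  [13,23): 10 bp
  [23,37): 14 bp
  [37,46): 9 bp
  [46,65): 19 bp
  [65,73): 8 bp
  [73,82): 9 bp
  [82,90): 8 bp
  [90,97): 7 bp
  [97,106): 9 bp
  [106,114): 8 bp
  [114,128): 14 bp
  [128,136): 8 bp
  [136,144): 8 bp
  [144,151): 7 bp
  [151,165): 14 bp
  [165,175): 10 bp
  [175,187): 12 bp
  [187,198): 11 bp
  [198,212): 14 bp
  [212,226): 14 bp
  [226,241): 15 bp

[1,7,7,8,8,8,8,8,9,9,9,10,10,11,12,12,14,14,14,14,14,15,19]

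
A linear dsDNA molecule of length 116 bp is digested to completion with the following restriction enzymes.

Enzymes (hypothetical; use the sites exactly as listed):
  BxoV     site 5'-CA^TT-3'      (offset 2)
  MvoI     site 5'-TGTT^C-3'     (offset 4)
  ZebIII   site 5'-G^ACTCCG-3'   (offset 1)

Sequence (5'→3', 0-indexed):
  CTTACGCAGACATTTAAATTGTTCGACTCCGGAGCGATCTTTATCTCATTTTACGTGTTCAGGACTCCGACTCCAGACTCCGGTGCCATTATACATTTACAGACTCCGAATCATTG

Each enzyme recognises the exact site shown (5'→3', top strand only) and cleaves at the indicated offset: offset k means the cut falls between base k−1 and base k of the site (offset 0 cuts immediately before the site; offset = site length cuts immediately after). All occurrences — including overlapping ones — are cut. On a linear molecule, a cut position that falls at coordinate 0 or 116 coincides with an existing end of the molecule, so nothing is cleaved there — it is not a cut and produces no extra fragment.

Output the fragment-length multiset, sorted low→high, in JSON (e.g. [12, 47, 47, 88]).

[2,3,4,7,7,11,11,11,12,12,13,23]

Per-enzyme occurrences:
  BxoV CATT/2: at [10, 46, 86, 93, 111] ⇒ [12, 48, 88, 95, 113]
  MvoI TGTTC/4: at [19, 55] ⇒ [23, 59]
  ZebIII GACTCCG/1: at [24, 62, 75, 101] ⇒ [25, 63, 76, 102]

Pooled cuts: [12, 23, 25, 48, 59, 63, 76, 88, 95, 102, 113]

Fragments:
  [0,12): 12 bp
  [12,23): 11 bp
  [23,25): 2 bp
  [25,48): 23 bp
  [48,59): 11 bp
  [59,63): 4 bp
  [63,76): 13 bp
  [76,88): 12 bp
  [88,95): 7 bp
  [95,102): 7 bp
  [102,113): 11 bp
  [113,116): 3 bp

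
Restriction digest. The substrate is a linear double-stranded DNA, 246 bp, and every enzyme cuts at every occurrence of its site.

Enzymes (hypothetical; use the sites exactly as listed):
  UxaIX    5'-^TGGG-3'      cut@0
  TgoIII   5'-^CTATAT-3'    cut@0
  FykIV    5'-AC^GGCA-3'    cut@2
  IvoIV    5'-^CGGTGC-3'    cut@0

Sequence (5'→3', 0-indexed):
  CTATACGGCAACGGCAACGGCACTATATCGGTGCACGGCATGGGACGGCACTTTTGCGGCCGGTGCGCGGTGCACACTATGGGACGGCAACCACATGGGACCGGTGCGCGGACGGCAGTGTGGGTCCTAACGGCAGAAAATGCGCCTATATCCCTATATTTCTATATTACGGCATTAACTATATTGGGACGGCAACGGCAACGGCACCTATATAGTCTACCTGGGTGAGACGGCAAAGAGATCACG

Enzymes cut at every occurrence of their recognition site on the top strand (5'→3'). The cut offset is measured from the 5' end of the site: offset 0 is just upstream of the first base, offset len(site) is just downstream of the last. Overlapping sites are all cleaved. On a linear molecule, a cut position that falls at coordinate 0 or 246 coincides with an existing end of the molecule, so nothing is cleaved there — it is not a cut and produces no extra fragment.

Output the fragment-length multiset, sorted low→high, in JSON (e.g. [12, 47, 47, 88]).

Site scan:
  UxaIX (TGGG, off=0): starts [40, 79, 95, 120, 184, 221] → cuts [40, 79, 95, 120, 184, 221]
  TgoIII (CTATAT, off=0): starts [22, 145, 153, 161, 178, 207] → cuts [22, 145, 153, 161, 178, 207]
  FykIV (ACGGCA, off=2): starts [4, 10, 16, 34, 44, 83, 111, 129, 168, 188, 194, 200, 229] → cuts [6, 12, 18, 36, 46, 85, 113, 131, 170, 190, 196, 202, 231]
  IvoIV (CGGTGC, off=0): starts [28, 60, 67, 101] → cuts [28, 60, 67, 101]

Pooled cuts: [6, 12, 18, 22, 28, 36, 40, 46, 60, 67, 79, 85, 95, 101, 113, 120, 131, 145, 153, 161, 170, 178, 184, 190, 196, 202, 207, 221, 231]

Fragments:
  [0,6): 6 bp
  [6,12): 6 bp
  [12,18): 6 bp
  [18,22): 4 bp
  [22,28): 6 bp
  [28,36): 8 bp
  [36,40): 4 bp
  [40,46): 6 bp
  [46,60): 14 bp
  [60,67): 7 bp
  [67,79): 12 bp
  [79,85): 6 bp
  [85,95): 10 bp
  [95,101): 6 bp
  [101,113): 12 bp
  [113,120): 7 bp
  [120,131): 11 bp
  [131,145): 14 bp
  [145,153): 8 bp
  [153,161): 8 bp
  [161,170): 9 bp
  [170,178): 8 bp
  [178,184): 6 bp
  [184,190): 6 bp
  [190,196): 6 bp
  [196,202): 6 bp
  [202,207): 5 bp
  [207,221): 14 bp
  [221,231): 10 bp
  [231,246): 15 bp

[4,4,5,6,6,6,6,6,6,6,6,6,6,6,7,7,8,8,8,8,9,10,10,11,12,12,14,14,14,15]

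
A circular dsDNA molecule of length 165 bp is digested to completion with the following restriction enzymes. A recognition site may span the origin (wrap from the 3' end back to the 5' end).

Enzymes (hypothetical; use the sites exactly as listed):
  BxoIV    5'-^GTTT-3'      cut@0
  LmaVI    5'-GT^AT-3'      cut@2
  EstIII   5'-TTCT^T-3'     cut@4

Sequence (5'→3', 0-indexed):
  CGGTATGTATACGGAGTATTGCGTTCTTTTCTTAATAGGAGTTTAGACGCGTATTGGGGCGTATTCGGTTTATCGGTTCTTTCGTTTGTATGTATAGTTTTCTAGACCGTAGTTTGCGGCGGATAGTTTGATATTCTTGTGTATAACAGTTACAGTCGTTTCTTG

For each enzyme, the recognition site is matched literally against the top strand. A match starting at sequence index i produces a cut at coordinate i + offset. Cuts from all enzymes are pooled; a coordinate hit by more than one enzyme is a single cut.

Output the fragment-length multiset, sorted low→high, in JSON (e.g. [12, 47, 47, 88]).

[3,3,4,4,5,5,5,6,6,6,8,9,10,10,12,12,13,14,15,15]

Scan for sites:
  BxoIV GTTT/0: at [40, 67, 83, 96, 111, 125, 157] ⇒ [40, 67, 83, 96, 111, 125, 157]
  LmaVI GTAT/2: at [2, 6, 15, 50, 60, 87, 91, 140] ⇒ [4, 8, 17, 52, 62, 89, 93, 142]
  EstIII TTCTT/4: at [23, 28, 76, 133, 159] ⇒ [27, 32, 80, 137, 163]

All cut coordinates (distinct, sorted): [4, 8, 17, 27, 32, 40, 52, 62, 67, 80, 83, 89, 93, 96, 111, 125, 137, 142, 157, 163]

Fragment lengths:
  4→8: 4 bp
  8→17: 9 bp
  17→27: 10 bp
  27→32: 5 bp
  32→40: 8 bp
  40→52: 12 bp
  52→62: 10 bp
  62→67: 5 bp
  67→80: 13 bp
  80→83: 3 bp
  83→89: 6 bp
  89→93: 4 bp
  93→96: 3 bp
  96→111: 15 bp
  111→125: 14 bp
  125→137: 12 bp
  137→142: 5 bp
  142→157: 15 bp
  157→163: 6 bp
  163→4 (wrap): 165-163+4 = 6 bp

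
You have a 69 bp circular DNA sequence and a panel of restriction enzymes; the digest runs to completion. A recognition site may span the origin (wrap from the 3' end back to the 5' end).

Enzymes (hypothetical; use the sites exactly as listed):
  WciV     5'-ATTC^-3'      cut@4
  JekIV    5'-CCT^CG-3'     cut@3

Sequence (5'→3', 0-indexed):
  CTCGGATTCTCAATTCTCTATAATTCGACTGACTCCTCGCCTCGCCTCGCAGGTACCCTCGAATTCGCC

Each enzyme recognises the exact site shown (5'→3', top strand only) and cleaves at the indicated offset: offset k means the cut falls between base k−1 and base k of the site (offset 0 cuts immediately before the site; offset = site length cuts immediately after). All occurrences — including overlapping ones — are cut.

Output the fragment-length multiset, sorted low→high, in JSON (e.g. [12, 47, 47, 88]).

Per-enzyme occurrences:
  WciV ATTC/4: at [5, 12, 22, 62] ⇒ [9, 16, 26, 66]
  JekIV CCTCG/3: at [34, 39, 44, 56, 68] ⇒ [2, 37, 42, 47, 59]

Pooled cuts: [2, 9, 16, 26, 37, 42, 47, 59, 66]

Fragments:
  2→9: 7 bp
  9→16: 7 bp
  16→26: 10 bp
  26→37: 11 bp
  37→42: 5 bp
  42→47: 5 bp
  47→59: 12 bp
  59→66: 7 bp
  66→2 (wrap): 69-66+2 = 5 bp

[5,5,5,7,7,7,10,11,12]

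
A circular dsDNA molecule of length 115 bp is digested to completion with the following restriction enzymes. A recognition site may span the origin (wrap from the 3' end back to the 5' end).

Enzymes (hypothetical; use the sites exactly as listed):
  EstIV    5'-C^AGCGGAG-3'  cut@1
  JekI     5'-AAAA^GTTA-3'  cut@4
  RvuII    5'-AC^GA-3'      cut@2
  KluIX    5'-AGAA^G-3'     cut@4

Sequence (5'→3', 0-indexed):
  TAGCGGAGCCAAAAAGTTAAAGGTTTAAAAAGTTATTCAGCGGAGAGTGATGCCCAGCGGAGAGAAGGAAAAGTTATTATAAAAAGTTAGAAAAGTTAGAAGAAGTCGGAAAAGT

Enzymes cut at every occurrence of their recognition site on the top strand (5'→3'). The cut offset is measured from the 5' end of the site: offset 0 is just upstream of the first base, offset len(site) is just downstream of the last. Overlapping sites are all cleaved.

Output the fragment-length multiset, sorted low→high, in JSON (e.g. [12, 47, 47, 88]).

[3,6,7,7,9,9,11,13,16,17,17]

Per-enzyme occurrences:
  EstIV (CAGCGGAG, off=1): starts [37, 54] → cuts [38, 55]
  JekI (AAAAGTTA, off=4): starts [11, 27, 68, 81, 90, 109] → cuts [15, 31, 72, 85, 94, 113]
  RvuII (ACGA, off=2): no sites
  KluIX (AGAAG, off=4): starts [62, 97, 100] → cuts [66, 101, 104]

Pooled cuts: [15, 31, 38, 55, 66, 72, 85, 94, 101, 104, 113]

Fragments:
  15→31: 16 bp
  31→38: 7 bp
  38→55: 17 bp
  55→66: 11 bp
  66→72: 6 bp
  72→85: 13 bp
  85→94: 9 bp
  94→101: 7 bp
  101→104: 3 bp
  104→113: 9 bp
  113→15 (wrap): 115-113+15 = 17 bp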